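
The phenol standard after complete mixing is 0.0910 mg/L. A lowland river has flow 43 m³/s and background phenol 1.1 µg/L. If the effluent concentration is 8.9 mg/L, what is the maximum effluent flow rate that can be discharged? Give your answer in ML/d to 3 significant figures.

1.1 µg/L = 0.0011 mg/L.
Mass balance at complete mixing: C_std·(Q_w + Q_r) = Q_w·C_e + Q_r·C_b.
Rearranging, Q_w = Q_r·(C_std − C_b)/(C_e − C_std) = 43·(0.091 − 0.0011) / (8.9 − 0.091) = 0.4388 m³/s.
= 37.92 ML/d.

37.9 ML/d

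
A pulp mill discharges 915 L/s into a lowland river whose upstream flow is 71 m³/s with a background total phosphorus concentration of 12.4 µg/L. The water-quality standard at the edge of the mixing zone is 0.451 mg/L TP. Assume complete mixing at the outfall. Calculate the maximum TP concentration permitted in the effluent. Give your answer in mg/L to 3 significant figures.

34.5 mg/L

915 L/s = 0.915 m³/s.
12.4 µg/L = 0.0124 mg/L.
Mass balance: 0.451·71.92 = 0.915·Cₑ + 71·0.0124.
Cₑ = (32.43 − 0.8804) / 0.915 = 34.48 mg/L.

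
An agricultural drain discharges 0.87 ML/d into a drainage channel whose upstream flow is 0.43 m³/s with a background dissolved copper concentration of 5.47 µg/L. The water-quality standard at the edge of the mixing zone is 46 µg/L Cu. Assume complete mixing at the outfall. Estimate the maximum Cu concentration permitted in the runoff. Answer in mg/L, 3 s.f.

0.87 ML/d = 0.01007 m³/s.
5.47 µg/L = 0.00547 mg/L.
46 µg/L = 0.046 mg/L.
Mass balance: 0.046·0.4401 = 0.01007·Cₑ + 0.43·0.00547.
Cₑ = (0.02024 − 0.002352) / 0.01007 = 1.777 mg/L.

1.78 mg/L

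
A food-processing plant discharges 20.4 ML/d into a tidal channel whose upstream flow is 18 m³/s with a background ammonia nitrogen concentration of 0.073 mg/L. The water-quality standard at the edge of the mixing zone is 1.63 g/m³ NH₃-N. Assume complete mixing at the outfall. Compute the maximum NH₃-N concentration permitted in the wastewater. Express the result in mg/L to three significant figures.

120 mg/L

20.4 ML/d = 0.2361 m³/s.
Mass balance: 1.63·18.24 = 0.2361·Cₑ + 18·0.073.
Cₑ = (29.72 − 1.314) / 0.2361 = 120.3 mg/L.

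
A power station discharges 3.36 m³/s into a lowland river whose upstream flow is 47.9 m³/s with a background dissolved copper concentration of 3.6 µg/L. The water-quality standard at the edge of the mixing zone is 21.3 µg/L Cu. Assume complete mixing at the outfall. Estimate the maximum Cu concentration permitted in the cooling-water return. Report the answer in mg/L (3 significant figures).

0.274 mg/L

3.6 µg/L = 0.0036 mg/L.
21.3 µg/L = 0.0213 mg/L.
Mass balance: 0.0213·51.26 = 3.36·Cₑ + 47.9·0.0036.
Cₑ = (1.092 − 0.1724) / 3.36 = 0.2736 mg/L.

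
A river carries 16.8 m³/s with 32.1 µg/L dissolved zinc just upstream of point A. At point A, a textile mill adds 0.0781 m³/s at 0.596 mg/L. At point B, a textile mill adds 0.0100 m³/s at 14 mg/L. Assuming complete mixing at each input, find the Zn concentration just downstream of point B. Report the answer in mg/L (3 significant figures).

32.1 µg/L = 0.0321 mg/L.
After input A: C = (16.8·0.0321 + 0.0781·0.596) / 16.88 = 0.03471 mg/L.
After input B: C = (16.88·0.03471 + 0.01·14) / 16.89 = 0.04298 mg/L.

0.0430 mg/L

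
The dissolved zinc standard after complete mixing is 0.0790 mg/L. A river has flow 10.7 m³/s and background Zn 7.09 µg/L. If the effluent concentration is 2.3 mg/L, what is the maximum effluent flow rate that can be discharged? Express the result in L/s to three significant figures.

346 L/s

7.09 µg/L = 0.00709 mg/L.
Mass balance at complete mixing: C_std·(Q_w + Q_r) = Q_w·C_e + Q_r·C_b.
Rearranging, Q_w = Q_r·(C_std − C_b)/(C_e − C_std) = 10.7·(0.079 − 0.00709) / (2.3 − 0.079) = 0.3464 m³/s.
= 346.4 L/s.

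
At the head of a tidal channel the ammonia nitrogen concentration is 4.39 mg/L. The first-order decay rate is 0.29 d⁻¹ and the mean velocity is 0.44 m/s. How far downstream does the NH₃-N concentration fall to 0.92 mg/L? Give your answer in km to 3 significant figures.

From C = C₀·e^(−kt), t = ln(C₀/C)/k = ln(4.39/0.92)/0.29 = 1.563/0.29 = 5.389 d.
Distance = v·t = 0.44 m/s × 4.656e+05 s = 2.049e+05 m = 204.9 km.

205 km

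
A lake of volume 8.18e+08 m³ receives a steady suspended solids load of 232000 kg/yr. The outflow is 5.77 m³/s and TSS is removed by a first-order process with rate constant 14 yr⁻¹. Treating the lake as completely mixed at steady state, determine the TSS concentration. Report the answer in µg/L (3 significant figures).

19.9 µg/L

Outflow Q = 5.77 m³/s × 3.156e+07 s/yr = 1.821e+08 m³/yr.
Steady-state CSTR mass balance: W = Q·C + k·V·C, so C = W/(Q + kV).
Q + kV = 1.821e+08 + 14·8.18e+08 = 1.163e+10 m³/yr.
C = 232000/1.163e+10 = 1.994e-05 kg/m³ = 0.01994 mg/L = 19.94 µg/L.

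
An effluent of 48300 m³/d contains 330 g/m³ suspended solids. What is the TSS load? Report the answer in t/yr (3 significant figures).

48300 m³/d = 0.559 m³/s.
Mass flux = Q·C = 0.559 m³/s × 330 g/m³ = 184.5 g/s.
= 184.5 g/s × 31.56 = 5822 t/yr.

5820 t/yr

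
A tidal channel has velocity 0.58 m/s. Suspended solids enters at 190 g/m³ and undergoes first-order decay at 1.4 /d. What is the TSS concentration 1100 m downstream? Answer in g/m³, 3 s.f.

184 g/m³

Travel time t = 1100 m / 0.58 m/s = 1100/0.58 = 1897 s = 0.02195 d.
First-order decay: C = 190·exp(−1.4·0.02195) = 190·0.9697 = 184.2 g/m³.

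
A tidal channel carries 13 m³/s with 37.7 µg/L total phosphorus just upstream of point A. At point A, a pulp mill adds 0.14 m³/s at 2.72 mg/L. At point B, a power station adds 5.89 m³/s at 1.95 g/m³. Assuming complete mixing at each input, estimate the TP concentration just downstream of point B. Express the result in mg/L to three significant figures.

0.649 mg/L

37.7 µg/L = 0.0377 mg/L.
After input A: C = (13·0.0377 + 0.14·2.72) / 13.14 = 0.06628 mg/L.
After input B: C = (13.14·0.06628 + 5.89·1.95) / 19.03 = 0.6493 mg/L.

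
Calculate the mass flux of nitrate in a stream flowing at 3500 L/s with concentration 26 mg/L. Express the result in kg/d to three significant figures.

3500 L/s = 3.5 m³/s.
Mass flux = Q·C = 3.5 m³/s × 26 g/m³ = 91 g/s.
= 91 g/s × 86.4 = 7862 kg/d.

7860 kg/d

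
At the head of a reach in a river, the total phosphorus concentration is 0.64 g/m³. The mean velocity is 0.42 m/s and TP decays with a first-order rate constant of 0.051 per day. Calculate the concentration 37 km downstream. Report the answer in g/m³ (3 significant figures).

0.608 g/m³

Travel time t = 37 km / 0.42 m/s = 3.7e+04/0.42 = 8.81e+04 s = 1.02 d.
First-order decay: C = 0.64·exp(−0.051·1.02) = 0.64·0.9493 = 0.6076 g/m³.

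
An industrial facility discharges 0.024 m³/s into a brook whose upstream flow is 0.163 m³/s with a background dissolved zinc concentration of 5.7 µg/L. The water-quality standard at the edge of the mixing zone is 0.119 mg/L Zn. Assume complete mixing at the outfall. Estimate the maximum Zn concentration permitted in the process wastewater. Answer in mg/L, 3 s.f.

0.888 mg/L

5.7 µg/L = 0.0057 mg/L.
Mass balance: 0.119·0.187 = 0.024·Cₑ + 0.163·0.0057.
Cₑ = (0.02225 − 0.0009291) / 0.024 = 0.8885 mg/L.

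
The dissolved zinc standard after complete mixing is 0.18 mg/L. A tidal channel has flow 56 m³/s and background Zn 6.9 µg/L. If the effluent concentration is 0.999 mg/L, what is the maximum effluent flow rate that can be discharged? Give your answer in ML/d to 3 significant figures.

6.9 µg/L = 0.0069 mg/L.
Mass balance at complete mixing: C_std·(Q_w + Q_r) = Q_w·C_e + Q_r·C_b.
Rearranging, Q_w = Q_r·(C_std − C_b)/(C_e − C_std) = 56·(0.18 − 0.0069) / (0.999 − 0.18) = 11.84 m³/s.
= 1023 ML/d.

1020 ML/d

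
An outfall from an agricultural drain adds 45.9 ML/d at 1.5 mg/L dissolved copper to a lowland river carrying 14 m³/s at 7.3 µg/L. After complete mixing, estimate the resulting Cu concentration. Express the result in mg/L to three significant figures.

0.0619 mg/L

45.9 ML/d = 0.5312 m³/s.
7.3 µg/L = 0.0073 mg/L.
Conservation of mass across the mixing zone: C = (0.5312·1.5 + 14·0.0073) / (0.5312 + 14) = 0.8991/14.53 = 0.06187 mg/L.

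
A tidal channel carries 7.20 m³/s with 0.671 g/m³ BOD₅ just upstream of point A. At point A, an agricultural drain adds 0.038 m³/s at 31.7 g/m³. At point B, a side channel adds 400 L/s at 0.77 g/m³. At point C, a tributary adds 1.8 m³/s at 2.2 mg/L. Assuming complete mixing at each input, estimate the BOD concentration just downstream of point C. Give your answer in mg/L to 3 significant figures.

1.09 mg/L

After input A: C = (7.2·0.671 + 0.038·31.7) / 7.238 = 0.8339 mg/L.
400 L/s = 0.4 m³/s.
After input B: C = (7.238·0.8339 + 0.4·0.77) / 7.638 = 0.8306 mg/L.
After input C: C = (7.638·0.8306 + 1.8·2.2) / 9.438 = 1.092 mg/L.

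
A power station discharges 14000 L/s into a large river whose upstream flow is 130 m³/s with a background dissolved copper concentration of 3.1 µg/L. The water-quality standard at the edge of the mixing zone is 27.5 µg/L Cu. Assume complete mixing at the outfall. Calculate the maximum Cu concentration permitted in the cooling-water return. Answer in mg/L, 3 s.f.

0.254 mg/L

14000 L/s = 14 m³/s.
3.1 µg/L = 0.0031 mg/L.
27.5 µg/L = 0.0275 mg/L.
Mass balance: 0.0275·144 = 14·Cₑ + 130·0.0031.
Cₑ = (3.96 − 0.403) / 14 = 0.2541 mg/L.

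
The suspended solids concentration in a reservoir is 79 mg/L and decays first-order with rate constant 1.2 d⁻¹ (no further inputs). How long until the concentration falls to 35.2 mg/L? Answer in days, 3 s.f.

t = ln(C₀/C)/k = ln(79/35.2)/1.2 = 0.8084/1.2 = 0.6737 d.

0.674 d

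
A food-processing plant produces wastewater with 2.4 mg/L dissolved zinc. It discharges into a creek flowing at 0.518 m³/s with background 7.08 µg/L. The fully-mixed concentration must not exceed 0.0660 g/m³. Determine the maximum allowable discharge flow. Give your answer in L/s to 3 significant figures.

7.08 µg/L = 0.00708 mg/L.
Mass balance at complete mixing: C_std·(Q_w + Q_r) = Q_w·C_e + Q_r·C_b.
Rearranging, Q_w = Q_r·(C_std − C_b)/(C_e − C_std) = 0.518·(0.066 − 0.00708) / (2.4 − 0.066) = 0.01308 m³/s.
= 13.08 L/s.

13.1 L/s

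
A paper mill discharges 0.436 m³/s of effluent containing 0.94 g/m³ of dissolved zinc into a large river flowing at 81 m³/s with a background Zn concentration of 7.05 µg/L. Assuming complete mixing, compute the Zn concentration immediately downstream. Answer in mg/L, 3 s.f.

0.0120 mg/L

7.05 µg/L = 0.00705 mg/L.
Flow-weighted mixing gives C = (0.436·0.94 + 81·0.00705) / (0.436 + 81) = 0.9809/81.44 = 0.01204 mg/L.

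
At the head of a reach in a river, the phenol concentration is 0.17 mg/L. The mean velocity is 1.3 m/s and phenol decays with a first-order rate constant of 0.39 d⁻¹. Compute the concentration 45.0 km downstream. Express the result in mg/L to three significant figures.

Travel time t = 45.0 km / 1.3 m/s = 4.5e+04/1.3 = 3.462e+04 s = 0.4006 d.
First-order decay: C = 0.17·exp(−0.39·0.4006) = 0.17·0.8553 = 0.1454 mg/L.

0.145 mg/L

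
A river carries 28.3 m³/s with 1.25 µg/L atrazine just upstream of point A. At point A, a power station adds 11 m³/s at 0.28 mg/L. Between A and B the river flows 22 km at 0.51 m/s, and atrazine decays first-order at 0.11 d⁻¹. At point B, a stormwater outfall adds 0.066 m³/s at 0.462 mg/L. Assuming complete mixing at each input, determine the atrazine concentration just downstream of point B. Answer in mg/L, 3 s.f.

1.25 µg/L = 0.00125 mg/L.
After input A: C = (28.3·0.00125 + 11·0.28) / 39.3 = 0.07927 mg/L.
Over the 22 km reach to input B (t = 4.314e+04 s = 0.4993 d), decay gives C = 0.07927·exp(−0.11·0.4993) = 0.07504 mg/L.
After input B: C = (39.3·0.07504 + 0.066·0.462) / 39.37 = 0.07568 mg/L.

0.0757 mg/L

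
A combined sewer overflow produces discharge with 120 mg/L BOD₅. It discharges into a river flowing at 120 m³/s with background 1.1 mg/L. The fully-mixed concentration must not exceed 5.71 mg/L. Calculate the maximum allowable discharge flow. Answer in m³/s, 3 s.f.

Mass balance at complete mixing: C_std·(Q_w + Q_r) = Q_w·C_e + Q_r·C_b.
Rearranging, Q_w = Q_r·(C_std − C_b)/(C_e − C_std) = 120·(5.71 − 1.1) / (120 − 5.71) = 4.84 m³/s.

4.84 m³/s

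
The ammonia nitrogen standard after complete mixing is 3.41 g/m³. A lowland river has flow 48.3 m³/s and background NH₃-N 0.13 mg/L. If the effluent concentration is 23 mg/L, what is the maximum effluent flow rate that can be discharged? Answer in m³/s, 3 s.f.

8.09 m³/s

Mass balance at complete mixing: C_std·(Q_w + Q_r) = Q_w·C_e + Q_r·C_b.
Rearranging, Q_w = Q_r·(C_std − C_b)/(C_e − C_std) = 48.3·(3.41 − 0.13) / (23 − 3.41) = 8.087 m³/s.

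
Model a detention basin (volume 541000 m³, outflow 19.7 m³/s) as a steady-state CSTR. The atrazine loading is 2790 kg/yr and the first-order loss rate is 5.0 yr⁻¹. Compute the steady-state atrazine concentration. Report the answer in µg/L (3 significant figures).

Outflow Q = 19.7 m³/s × 3.156e+07 s/yr = 6.217e+08 m³/yr.
Steady-state CSTR mass balance: W = Q·C + k·V·C, so C = W/(Q + kV).
Q + kV = 6.217e+08 + 5.0·541000 = 6.244e+08 m³/yr.
C = 2790/6.244e+08 = 4.468e-06 kg/m³ = 0.004468 mg/L = 4.468 µg/L.

4.47 µg/L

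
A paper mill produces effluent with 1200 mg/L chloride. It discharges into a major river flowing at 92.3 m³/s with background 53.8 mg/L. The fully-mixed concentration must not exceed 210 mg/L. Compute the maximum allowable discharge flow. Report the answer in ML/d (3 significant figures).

1260 ML/d

Mass balance at complete mixing: C_std·(Q_w + Q_r) = Q_w·C_e + Q_r·C_b.
Rearranging, Q_w = Q_r·(C_std − C_b)/(C_e − C_std) = 92.3·(210 − 53.8) / (1200 − 210) = 14.56 m³/s.
= 1258 ML/d.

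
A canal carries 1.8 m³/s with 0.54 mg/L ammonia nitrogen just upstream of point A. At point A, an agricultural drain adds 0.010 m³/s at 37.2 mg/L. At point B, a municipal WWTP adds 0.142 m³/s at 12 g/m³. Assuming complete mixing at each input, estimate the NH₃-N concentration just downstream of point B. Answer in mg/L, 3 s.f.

1.56 mg/L

After input A: C = (1.8·0.54 + 0.01·37.2) / 1.81 = 0.7425 mg/L.
After input B: C = (1.81·0.7425 + 0.142·12) / 1.952 = 1.561 mg/L.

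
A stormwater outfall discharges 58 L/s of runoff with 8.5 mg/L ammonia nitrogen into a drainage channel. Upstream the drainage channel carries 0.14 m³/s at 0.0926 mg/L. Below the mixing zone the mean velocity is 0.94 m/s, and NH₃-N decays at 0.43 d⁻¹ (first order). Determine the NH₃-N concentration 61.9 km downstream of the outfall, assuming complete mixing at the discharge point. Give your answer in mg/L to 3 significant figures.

58 L/s = 0.058 m³/s.
After complete mixing, C₀ = (0.058·8.5 + 0.14·0.0926) / 0.198 = 2.555 mg/L.
Travel time t = 6.19e+04 m / 0.94 m/s = 6.585e+04 s = 0.7622 d.
C = 2.555·exp(−0.43·0.7622) = 2.555·0.7206 = 1.841 mg/L.

1.84 mg/L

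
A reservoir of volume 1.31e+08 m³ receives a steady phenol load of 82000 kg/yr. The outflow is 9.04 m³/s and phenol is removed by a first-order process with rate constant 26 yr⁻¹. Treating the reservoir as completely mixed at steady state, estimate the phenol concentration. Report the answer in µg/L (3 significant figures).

22.2 µg/L

Outflow Q = 9.04 m³/s × 3.156e+07 s/yr = 2.853e+08 m³/yr.
Steady-state CSTR mass balance: W = Q·C + k·V·C, so C = W/(Q + kV).
Q + kV = 2.853e+08 + 26·1.31e+08 = 3.691e+09 m³/yr.
C = 82000/3.691e+09 = 2.221e-05 kg/m³ = 0.02221 mg/L = 22.21 µg/L.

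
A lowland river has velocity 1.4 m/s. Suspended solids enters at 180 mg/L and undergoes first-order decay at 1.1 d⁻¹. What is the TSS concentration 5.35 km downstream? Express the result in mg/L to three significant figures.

171 mg/L

Travel time t = 5.35 km / 1.4 m/s = 5350/1.4 = 3821 s = 0.04423 d.
First-order decay: C = 180·exp(−1.1·0.04423) = 180·0.9525 = 171.5 mg/L.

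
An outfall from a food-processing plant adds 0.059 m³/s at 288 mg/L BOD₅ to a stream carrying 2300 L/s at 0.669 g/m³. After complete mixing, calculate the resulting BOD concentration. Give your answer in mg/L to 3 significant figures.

7.86 mg/L

2300 L/s = 2.3 m³/s.
Flow-weighted mixing gives C = (0.059·288 + 2.3·0.669) / (0.059 + 2.3) = 18.53/2.359 = 7.855 mg/L.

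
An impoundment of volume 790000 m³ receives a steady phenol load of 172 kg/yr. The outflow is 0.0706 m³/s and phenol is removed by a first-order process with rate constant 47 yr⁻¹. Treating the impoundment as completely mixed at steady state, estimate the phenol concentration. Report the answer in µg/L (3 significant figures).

Outflow Q = 0.0706 m³/s × 3.156e+07 s/yr = 2.228e+06 m³/yr.
Steady-state CSTR mass balance: W = Q·C + k·V·C, so C = W/(Q + kV).
Q + kV = 2.228e+06 + 47·790000 = 3.936e+07 m³/yr.
C = 172/3.936e+07 = 4.37e-06 kg/m³ = 0.00437 mg/L = 4.37 µg/L.

4.37 µg/L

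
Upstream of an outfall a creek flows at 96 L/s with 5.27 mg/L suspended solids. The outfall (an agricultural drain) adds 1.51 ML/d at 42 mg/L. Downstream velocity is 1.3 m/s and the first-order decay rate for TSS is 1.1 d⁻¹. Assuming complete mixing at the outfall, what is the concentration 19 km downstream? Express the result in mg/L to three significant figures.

9.07 mg/L

1.51 ML/d = 0.01748 m³/s.
96 L/s = 0.096 m³/s.
After complete mixing, C₀ = (0.01748·42 + 0.096·5.27) / 0.1135 = 10.93 mg/L.
Travel time t = 1.9e+04 m / 1.3 m/s = 1.462e+04 s = 0.1692 d.
C = 10.93·exp(−1.1·0.1692) = 10.93·0.8302 = 9.072 mg/L.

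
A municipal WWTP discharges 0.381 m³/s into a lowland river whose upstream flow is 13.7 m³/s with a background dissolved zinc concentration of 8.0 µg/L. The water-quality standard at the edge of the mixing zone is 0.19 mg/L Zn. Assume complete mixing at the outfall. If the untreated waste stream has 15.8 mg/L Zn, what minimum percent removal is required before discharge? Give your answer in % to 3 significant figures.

57.4 %

8.0 µg/L = 0.008 mg/L.
Mass balance: 0.19·14.08 = 0.381·Cₑ + 13.7·0.008.
Cₑ = (2.675 − 0.1096) / 0.381 = 6.734 mg/L.
Required removal = 1 − 6.734/15.8 = 57.38 %.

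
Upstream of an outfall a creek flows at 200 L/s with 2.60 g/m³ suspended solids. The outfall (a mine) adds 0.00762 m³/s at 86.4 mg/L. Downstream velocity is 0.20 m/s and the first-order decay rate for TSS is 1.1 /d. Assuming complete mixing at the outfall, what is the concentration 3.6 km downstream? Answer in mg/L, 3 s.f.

4.51 mg/L

200 L/s = 0.2 m³/s.
After complete mixing, C₀ = (0.00762·86.4 + 0.2·2.6) / 0.2076 = 5.676 mg/L.
Travel time t = 3600 m / 0.20 m/s = 1.8e+04 s = 0.2083 d.
C = 5.676·exp(−1.1·0.2083) = 5.676·0.7952 = 4.513 mg/L.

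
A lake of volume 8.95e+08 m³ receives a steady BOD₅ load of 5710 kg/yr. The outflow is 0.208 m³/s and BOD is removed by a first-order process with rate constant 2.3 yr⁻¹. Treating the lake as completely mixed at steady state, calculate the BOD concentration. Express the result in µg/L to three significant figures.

Outflow Q = 0.208 m³/s × 3.156e+07 s/yr = 6.564e+06 m³/yr.
Steady-state CSTR mass balance: W = Q·C + k·V·C, so C = W/(Q + kV).
Q + kV = 6.564e+06 + 2.3·8.95e+08 = 2.065e+09 m³/yr.
C = 5710/2.065e+09 = 2.765e-06 kg/m³ = 0.002765 mg/L = 2.765 µg/L.

2.77 µg/L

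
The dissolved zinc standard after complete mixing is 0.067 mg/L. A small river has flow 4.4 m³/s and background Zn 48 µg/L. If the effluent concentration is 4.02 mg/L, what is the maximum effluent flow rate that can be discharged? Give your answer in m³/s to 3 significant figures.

48 µg/L = 0.048 mg/L.
Mass balance at complete mixing: C_std·(Q_w + Q_r) = Q_w·C_e + Q_r·C_b.
Rearranging, Q_w = Q_r·(C_std − C_b)/(C_e − C_std) = 4.4·(0.067 − 0.048) / (4.02 − 0.067) = 0.02115 m³/s.

0.0211 m³/s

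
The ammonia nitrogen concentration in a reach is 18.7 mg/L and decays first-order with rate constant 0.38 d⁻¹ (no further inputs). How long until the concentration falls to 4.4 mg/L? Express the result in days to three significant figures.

3.81 d

t = ln(C₀/C)/k = ln(18.7/4.4)/0.38 = 1.447/0.38 = 3.808 d.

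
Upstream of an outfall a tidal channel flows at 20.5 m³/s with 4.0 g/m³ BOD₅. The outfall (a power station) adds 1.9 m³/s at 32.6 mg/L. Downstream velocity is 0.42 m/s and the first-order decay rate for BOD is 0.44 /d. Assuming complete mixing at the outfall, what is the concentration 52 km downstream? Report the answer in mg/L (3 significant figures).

3.42 mg/L

After complete mixing, C₀ = (1.9·32.6 + 20.5·4) / 22.4 = 6.426 mg/L.
Travel time t = 5.2e+04 m / 0.42 m/s = 1.238e+05 s = 1.433 d.
C = 6.426·exp(−0.44·1.433) = 6.426·0.5323 = 3.421 mg/L.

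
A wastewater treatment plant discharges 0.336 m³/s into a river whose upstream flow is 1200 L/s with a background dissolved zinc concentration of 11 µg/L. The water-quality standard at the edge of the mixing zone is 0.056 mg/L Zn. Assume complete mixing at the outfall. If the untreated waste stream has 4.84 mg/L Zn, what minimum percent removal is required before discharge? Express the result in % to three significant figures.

95.5 %

1200 L/s = 1.2 m³/s.
11 µg/L = 0.011 mg/L.
Mass balance: 0.056·1.536 = 0.336·Cₑ + 1.2·0.011.
Cₑ = (0.08602 − 0.0132) / 0.336 = 0.2167 mg/L.
Required removal = 1 − 0.2167/4.84 = 95.52 %.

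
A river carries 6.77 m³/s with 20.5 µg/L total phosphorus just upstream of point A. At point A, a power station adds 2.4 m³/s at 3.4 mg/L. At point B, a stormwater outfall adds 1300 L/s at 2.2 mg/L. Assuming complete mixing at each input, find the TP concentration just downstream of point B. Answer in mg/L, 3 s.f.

1.07 mg/L

20.5 µg/L = 0.0205 mg/L.
After input A: C = (6.77·0.0205 + 2.4·3.4) / 9.17 = 0.905 mg/L.
1300 L/s = 1.3 m³/s.
After input B: C = (9.17·0.905 + 1.3·2.2) / 10.47 = 1.066 mg/L.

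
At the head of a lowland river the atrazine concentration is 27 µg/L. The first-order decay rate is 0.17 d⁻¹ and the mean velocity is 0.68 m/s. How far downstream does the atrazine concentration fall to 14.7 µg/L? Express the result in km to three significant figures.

From C = C₀·e^(−kt), t = ln(C₀/C)/k = ln(27/14.7)/0.17 = 0.608/0.17 = 3.576 d.
Distance = v·t = 0.68 m/s × 3.09e+05 s = 2.101e+05 m = 210.1 km.

210 km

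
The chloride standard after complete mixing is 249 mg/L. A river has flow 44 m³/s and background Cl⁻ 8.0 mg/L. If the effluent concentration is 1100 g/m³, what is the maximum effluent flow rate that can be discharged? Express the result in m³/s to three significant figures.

Mass balance at complete mixing: C_std·(Q_w + Q_r) = Q_w·C_e + Q_r·C_b.
Rearranging, Q_w = Q_r·(C_std − C_b)/(C_e − C_std) = 44·(249 − 8) / (1100 − 249) = 12.46 m³/s.

12.5 m³/s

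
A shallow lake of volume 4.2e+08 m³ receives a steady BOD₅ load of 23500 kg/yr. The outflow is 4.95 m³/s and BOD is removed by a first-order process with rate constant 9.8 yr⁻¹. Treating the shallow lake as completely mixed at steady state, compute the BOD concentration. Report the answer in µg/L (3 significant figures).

5.50 µg/L

Outflow Q = 4.95 m³/s × 3.156e+07 s/yr = 1.562e+08 m³/yr.
Steady-state CSTR mass balance: W = Q·C + k·V·C, so C = W/(Q + kV).
Q + kV = 1.562e+08 + 9.8·4.2e+08 = 4.272e+09 m³/yr.
C = 23500/4.272e+09 = 5.501e-06 kg/m³ = 0.005501 mg/L = 5.501 µg/L.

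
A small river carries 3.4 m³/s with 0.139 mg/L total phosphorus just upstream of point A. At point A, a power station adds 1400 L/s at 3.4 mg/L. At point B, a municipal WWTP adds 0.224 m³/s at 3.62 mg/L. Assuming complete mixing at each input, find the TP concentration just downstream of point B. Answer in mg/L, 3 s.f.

1.20 mg/L

1400 L/s = 1.4 m³/s.
After input A: C = (3.4·0.139 + 1.4·3.4) / 4.8 = 1.09 mg/L.
After input B: C = (4.8·1.09 + 0.224·3.62) / 5.024 = 1.203 mg/L.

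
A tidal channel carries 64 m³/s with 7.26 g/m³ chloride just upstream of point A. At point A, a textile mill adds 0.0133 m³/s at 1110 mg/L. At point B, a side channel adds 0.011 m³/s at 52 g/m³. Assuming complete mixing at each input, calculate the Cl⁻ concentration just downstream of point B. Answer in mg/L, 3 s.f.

7.50 mg/L

After input A: C = (64·7.26 + 0.0133·1110) / 64.01 = 7.489 mg/L.
After input B: C = (64.01·7.489 + 0.011·52) / 64.02 = 7.497 mg/L.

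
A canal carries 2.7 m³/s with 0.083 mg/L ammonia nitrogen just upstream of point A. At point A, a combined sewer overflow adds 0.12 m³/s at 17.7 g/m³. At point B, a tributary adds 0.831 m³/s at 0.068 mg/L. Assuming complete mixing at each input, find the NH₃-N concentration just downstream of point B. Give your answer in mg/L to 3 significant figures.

0.659 mg/L

After input A: C = (2.7·0.083 + 0.12·17.7) / 2.82 = 0.8327 mg/L.
After input B: C = (2.82·0.8327 + 0.831·0.068) / 3.651 = 0.6586 mg/L.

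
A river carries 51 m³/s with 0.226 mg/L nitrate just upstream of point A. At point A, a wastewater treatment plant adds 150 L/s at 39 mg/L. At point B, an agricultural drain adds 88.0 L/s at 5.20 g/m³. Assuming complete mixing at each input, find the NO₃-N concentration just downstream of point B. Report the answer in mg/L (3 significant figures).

150 L/s = 0.15 m³/s.
After input A: C = (51·0.226 + 0.15·39) / 51.15 = 0.3397 mg/L.
88.0 L/s = 0.088 m³/s.
After input B: C = (51.15·0.3397 + 0.088·5.2) / 51.24 = 0.3481 mg/L.

0.348 mg/L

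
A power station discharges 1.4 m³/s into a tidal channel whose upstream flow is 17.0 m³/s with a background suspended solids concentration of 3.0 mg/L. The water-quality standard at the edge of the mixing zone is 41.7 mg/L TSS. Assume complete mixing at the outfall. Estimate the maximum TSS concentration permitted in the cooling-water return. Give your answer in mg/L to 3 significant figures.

Mass balance: 41.7·18.4 = 1.4·Cₑ + 17·3.
Cₑ = (767.3 − 51) / 1.4 = 511.6 mg/L.

512 mg/L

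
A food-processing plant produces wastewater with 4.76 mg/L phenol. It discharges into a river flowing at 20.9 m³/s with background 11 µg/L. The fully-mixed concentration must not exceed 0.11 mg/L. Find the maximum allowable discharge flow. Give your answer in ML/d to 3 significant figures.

38.4 ML/d

11 µg/L = 0.011 mg/L.
Mass balance at complete mixing: C_std·(Q_w + Q_r) = Q_w·C_e + Q_r·C_b.
Rearranging, Q_w = Q_r·(C_std − C_b)/(C_e − C_std) = 20.9·(0.11 − 0.011) / (4.76 − 0.11) = 0.445 m³/s.
= 38.45 ML/d.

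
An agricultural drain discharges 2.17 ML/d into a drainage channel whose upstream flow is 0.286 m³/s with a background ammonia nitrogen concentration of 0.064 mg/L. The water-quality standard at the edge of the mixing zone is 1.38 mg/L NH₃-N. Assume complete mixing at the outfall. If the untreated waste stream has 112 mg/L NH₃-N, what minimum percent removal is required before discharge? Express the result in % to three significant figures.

85.4 %

2.17 ML/d = 0.02512 m³/s.
Mass balance: 1.38·0.3111 = 0.02512·Cₑ + 0.286·0.064.
Cₑ = (0.4293 − 0.0183) / 0.02512 = 16.37 mg/L.
Required removal = 1 − 16.37/112 = 85.39 %.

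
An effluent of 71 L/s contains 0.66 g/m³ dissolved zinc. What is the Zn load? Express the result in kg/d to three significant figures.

4.05 kg/d

71 L/s = 0.071 m³/s.
Mass flux = Q·C = 0.071 m³/s × 0.66 g/m³ = 0.04686 g/s.
= 0.04686 g/s × 86.4 = 4.049 kg/d.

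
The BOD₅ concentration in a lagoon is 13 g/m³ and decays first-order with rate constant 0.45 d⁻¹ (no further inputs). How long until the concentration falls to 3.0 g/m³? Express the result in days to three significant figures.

3.26 d

t = ln(C₀/C)/k = ln(13/3.0)/0.45 = 1.466/0.45 = 3.259 d.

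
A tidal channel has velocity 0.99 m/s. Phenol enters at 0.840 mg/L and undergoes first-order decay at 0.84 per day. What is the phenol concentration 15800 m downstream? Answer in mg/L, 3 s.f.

0.719 mg/L

Travel time t = 15800 m / 0.99 m/s = 1.58e+04/0.99 = 1.596e+04 s = 0.1847 d.
First-order decay: C = 0.840·exp(−0.84·0.1847) = 0.840·0.8563 = 0.7193 mg/L.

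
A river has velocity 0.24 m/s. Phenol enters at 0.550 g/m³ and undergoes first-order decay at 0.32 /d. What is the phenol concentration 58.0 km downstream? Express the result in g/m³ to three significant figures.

Travel time t = 58.0 km / 0.24 m/s = 5.8e+04/0.24 = 2.417e+05 s = 2.797 d.
First-order decay: C = 0.550·exp(−0.32·2.797) = 0.550·0.4086 = 0.2247 g/m³.

0.225 g/m³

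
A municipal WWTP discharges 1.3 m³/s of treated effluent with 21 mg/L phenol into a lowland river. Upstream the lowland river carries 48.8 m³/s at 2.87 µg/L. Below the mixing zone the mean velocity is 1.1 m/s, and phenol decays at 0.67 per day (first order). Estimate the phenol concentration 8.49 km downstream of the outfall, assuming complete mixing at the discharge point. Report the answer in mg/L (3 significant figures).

2.87 µg/L = 0.00287 mg/L.
After complete mixing, C₀ = (1.3·21 + 48.8·0.00287) / 50.1 = 0.5477 mg/L.
Travel time t = 8490 m / 1.1 m/s = 7718 s = 0.08933 d.
C = 0.5477·exp(−0.67·0.08933) = 0.5477·0.9419 = 0.5159 mg/L.

0.516 mg/L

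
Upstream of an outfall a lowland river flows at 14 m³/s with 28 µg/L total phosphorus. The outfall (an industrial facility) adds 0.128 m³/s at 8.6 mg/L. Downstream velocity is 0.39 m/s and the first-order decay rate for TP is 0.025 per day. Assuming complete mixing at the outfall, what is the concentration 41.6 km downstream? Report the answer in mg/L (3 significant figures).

0.102 mg/L

28 µg/L = 0.028 mg/L.
After complete mixing, C₀ = (0.128·8.6 + 14·0.028) / 14.13 = 0.1057 mg/L.
Travel time t = 4.16e+04 m / 0.39 m/s = 1.067e+05 s = 1.235 d.
C = 0.1057·exp(−0.025·1.235) = 0.1057·0.9696 = 0.1025 mg/L.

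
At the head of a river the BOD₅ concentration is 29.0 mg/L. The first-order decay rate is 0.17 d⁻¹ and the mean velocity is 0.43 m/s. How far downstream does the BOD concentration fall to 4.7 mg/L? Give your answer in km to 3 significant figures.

398 km

From C = C₀·e^(−kt), t = ln(C₀/C)/k = ln(29.0/4.7)/0.17 = 1.82/0.17 = 10.7 d.
Distance = v·t = 0.43 m/s × 9.249e+05 s = 3.977e+05 m = 397.7 km.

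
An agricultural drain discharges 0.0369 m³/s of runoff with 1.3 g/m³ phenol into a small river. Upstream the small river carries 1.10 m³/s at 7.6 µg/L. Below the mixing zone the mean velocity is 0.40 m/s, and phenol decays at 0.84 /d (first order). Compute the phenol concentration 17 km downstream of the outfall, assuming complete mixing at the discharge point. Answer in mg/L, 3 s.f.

0.0328 mg/L

7.6 µg/L = 0.0076 mg/L.
After complete mixing, C₀ = (0.0369·1.3 + 1.1·0.0076) / 1.137 = 0.04955 mg/L.
Travel time t = 1.7e+04 m / 0.40 m/s = 4.25e+04 s = 0.4919 d.
C = 0.04955·exp(−0.84·0.4919) = 0.04955·0.6615 = 0.03278 mg/L.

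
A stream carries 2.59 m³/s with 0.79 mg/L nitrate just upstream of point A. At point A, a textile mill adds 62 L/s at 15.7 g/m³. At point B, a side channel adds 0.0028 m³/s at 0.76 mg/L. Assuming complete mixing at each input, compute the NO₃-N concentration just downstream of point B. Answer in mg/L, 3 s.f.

1.14 mg/L

62 L/s = 0.062 m³/s.
After input A: C = (2.59·0.79 + 0.062·15.7) / 2.652 = 1.139 mg/L.
After input B: C = (2.652·1.139 + 0.0028·0.76) / 2.655 = 1.138 mg/L.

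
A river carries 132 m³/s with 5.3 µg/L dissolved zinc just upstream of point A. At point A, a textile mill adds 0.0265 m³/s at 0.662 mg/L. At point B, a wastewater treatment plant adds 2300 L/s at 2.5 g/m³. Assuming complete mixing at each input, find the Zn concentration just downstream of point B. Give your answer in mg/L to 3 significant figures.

0.0481 mg/L

5.3 µg/L = 0.0053 mg/L.
After input A: C = (132·0.0053 + 0.0265·0.662) / 132 = 0.005432 mg/L.
2300 L/s = 2.3 m³/s.
After input B: C = (132·0.005432 + 2.3·2.5) / 134.3 = 0.04814 mg/L.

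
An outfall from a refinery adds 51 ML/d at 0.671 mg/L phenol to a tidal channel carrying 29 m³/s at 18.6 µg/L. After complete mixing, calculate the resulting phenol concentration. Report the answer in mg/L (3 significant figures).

51 ML/d = 0.5903 m³/s.
18.6 µg/L = 0.0186 mg/L.
Flow-weighted mixing gives C = (0.5903·0.671 + 29·0.0186) / (0.5903 + 29) = 0.9355/29.59 = 0.03161 mg/L.

0.0316 mg/L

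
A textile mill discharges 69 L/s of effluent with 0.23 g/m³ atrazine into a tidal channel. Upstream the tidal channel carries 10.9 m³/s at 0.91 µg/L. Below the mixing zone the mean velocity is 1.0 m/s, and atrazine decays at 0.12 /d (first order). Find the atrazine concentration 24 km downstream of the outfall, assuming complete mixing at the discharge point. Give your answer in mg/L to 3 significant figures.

69 L/s = 0.069 m³/s.
0.91 µg/L = 0.00091 mg/L.
After complete mixing, C₀ = (0.069·0.23 + 10.9·0.00091) / 10.97 = 0.002351 mg/L.
Travel time t = 2.4e+04 m / 1.0 m/s = 2.4e+04 s = 0.2778 d.
C = 0.002351·exp(−0.12·0.2778) = 0.002351·0.9672 = 0.002274 mg/L.

0.00227 mg/L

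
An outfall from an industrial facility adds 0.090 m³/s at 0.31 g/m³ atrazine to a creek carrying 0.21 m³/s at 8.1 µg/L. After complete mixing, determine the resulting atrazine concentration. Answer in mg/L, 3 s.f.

0.0987 mg/L

8.1 µg/L = 0.0081 mg/L.
Conservation of mass across the mixing zone: C = (0.09·0.31 + 0.21·0.0081) / (0.09 + 0.21) = 0.0296/0.3 = 0.09867 mg/L.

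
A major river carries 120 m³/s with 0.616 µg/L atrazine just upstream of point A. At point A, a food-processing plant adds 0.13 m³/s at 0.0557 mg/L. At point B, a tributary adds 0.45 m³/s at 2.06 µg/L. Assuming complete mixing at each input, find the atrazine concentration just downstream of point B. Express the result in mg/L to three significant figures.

0.616 µg/L = 0.000616 mg/L.
After input A: C = (120·0.000616 + 0.13·0.0557) / 120.1 = 0.0006756 mg/L.
2.06 µg/L = 0.00206 mg/L.
After input B: C = (120.1·0.0006756 + 0.45·0.00206) / 120.6 = 0.0006808 mg/L.

0.000681 mg/L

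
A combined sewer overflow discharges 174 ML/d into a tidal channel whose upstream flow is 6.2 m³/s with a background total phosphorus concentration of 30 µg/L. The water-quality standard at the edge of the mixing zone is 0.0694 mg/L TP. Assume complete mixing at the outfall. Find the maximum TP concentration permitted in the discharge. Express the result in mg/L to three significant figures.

0.191 mg/L

174 ML/d = 2.014 m³/s.
30 µg/L = 0.03 mg/L.
Mass balance: 0.0694·8.214 = 2.014·Cₑ + 6.2·0.03.
Cₑ = (0.57 − 0.186) / 2.014 = 0.1907 mg/L.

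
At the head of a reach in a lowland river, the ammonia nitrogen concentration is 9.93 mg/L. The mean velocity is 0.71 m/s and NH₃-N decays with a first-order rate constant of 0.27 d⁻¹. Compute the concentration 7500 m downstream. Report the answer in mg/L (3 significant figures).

9.61 mg/L

Travel time t = 7500 m / 0.71 m/s = 7500/0.71 = 1.056e+04 s = 0.1223 d.
First-order decay: C = 9.93·exp(−0.27·0.1223) = 9.93·0.9675 = 9.608 mg/L.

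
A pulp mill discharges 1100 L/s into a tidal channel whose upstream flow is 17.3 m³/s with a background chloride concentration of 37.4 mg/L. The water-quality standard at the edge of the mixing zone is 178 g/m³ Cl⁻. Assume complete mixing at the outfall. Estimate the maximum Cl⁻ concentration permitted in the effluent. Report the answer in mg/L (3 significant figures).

2390 mg/L

1100 L/s = 1.1 m³/s.
Mass balance: 178·18.4 = 1.1·Cₑ + 17.3·37.4.
Cₑ = (3275 − 647) / 1.1 = 2389 mg/L.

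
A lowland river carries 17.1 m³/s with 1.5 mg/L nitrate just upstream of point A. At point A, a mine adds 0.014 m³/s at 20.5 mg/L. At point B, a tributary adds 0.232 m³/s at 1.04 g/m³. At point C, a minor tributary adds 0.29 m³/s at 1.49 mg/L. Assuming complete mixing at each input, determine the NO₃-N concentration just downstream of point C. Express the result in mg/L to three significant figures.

After input A: C = (17.1·1.5 + 0.014·20.5) / 17.11 = 1.516 mg/L.
After input B: C = (17.11·1.516 + 0.232·1.04) / 17.35 = 1.509 mg/L.
After input C: C = (17.35·1.509 + 0.29·1.49) / 17.64 = 1.509 mg/L.

1.51 mg/L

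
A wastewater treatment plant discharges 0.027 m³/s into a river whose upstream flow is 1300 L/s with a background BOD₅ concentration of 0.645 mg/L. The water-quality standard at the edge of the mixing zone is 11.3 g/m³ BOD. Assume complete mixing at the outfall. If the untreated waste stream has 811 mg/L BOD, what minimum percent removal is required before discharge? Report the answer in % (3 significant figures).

35.3 %

1300 L/s = 1.3 m³/s.
Mass balance: 11.3·1.327 = 0.027·Cₑ + 1.3·0.645.
Cₑ = (15 − 0.8385) / 0.027 = 524.3 mg/L.
Required removal = 1 − 524.3/811 = 35.35 %.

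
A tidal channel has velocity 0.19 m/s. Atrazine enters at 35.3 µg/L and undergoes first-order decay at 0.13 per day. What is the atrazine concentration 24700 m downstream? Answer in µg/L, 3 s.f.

Travel time t = 24700 m / 0.19 m/s = 2.47e+04/0.19 = 1.3e+05 s = 1.505 d.
First-order decay: C = 35.3·exp(−0.13·1.505) = 35.3·0.8223 = 29.03 µg/L.

29.0 µg/L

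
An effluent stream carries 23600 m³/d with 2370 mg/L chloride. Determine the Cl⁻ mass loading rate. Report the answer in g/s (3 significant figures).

647 g/s

23600 m³/d = 0.2731 m³/s.
Mass flux = Q·C = 0.2731 m³/s × 2370 g/m³ = 647.4 g/s.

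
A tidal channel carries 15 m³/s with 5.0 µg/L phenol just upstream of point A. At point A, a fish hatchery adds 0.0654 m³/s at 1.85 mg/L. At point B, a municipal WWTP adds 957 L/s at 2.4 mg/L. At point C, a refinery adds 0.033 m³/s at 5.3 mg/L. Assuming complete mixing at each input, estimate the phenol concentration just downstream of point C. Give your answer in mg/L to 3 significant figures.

5.0 µg/L = 0.005 mg/L.
After input A: C = (15·0.005 + 0.0654·1.85) / 15.07 = 0.01301 mg/L.
957 L/s = 0.957 m³/s.
After input B: C = (15.07·0.01301 + 0.957·2.4) / 16.02 = 0.1556 mg/L.
After input C: C = (16.02·0.1556 + 0.033·5.3) / 16.06 = 0.1662 mg/L.

0.166 mg/L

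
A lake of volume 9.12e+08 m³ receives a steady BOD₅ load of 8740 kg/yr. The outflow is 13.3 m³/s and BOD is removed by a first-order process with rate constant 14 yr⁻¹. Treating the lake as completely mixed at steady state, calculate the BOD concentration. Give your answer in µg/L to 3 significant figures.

Outflow Q = 13.3 m³/s × 3.156e+07 s/yr = 4.197e+08 m³/yr.
Steady-state CSTR mass balance: W = Q·C + k·V·C, so C = W/(Q + kV).
Q + kV = 4.197e+08 + 14·9.12e+08 = 1.319e+10 m³/yr.
C = 8740/1.319e+10 = 6.627e-07 kg/m³ = 0.0006627 mg/L = 0.6627 µg/L.

0.663 µg/L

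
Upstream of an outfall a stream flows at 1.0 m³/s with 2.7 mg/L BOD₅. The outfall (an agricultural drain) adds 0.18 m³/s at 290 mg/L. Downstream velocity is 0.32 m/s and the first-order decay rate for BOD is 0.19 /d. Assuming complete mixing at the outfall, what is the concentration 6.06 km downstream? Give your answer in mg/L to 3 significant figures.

44.6 mg/L

After complete mixing, C₀ = (0.18·290 + 1·2.7) / 1.18 = 46.53 mg/L.
Travel time t = 6060 m / 0.32 m/s = 1.894e+04 s = 0.2192 d.
C = 46.53·exp(−0.19·0.2192) = 46.53·0.9592 = 44.63 mg/L.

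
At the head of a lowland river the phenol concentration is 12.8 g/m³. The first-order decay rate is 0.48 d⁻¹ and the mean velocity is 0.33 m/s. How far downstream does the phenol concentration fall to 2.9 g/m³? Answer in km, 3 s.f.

From C = C₀·e^(−kt), t = ln(C₀/C)/k = ln(12.8/2.9)/0.48 = 1.485/0.48 = 3.093 d.
Distance = v·t = 0.33 m/s × 2.673e+05 s = 8.819e+04 m = 88.19 km.

88.2 km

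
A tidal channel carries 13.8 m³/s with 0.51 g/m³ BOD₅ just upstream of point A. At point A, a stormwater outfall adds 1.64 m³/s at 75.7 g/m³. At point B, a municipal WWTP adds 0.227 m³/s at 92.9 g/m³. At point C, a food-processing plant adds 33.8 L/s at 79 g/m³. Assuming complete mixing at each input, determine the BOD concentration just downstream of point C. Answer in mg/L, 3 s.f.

9.87 mg/L

After input A: C = (13.8·0.51 + 1.64·75.7) / 15.44 = 8.497 mg/L.
After input B: C = (15.44·8.497 + 0.227·92.9) / 15.67 = 9.719 mg/L.
33.8 L/s = 0.0338 m³/s.
After input C: C = (15.67·9.719 + 0.0338·79) / 15.7 = 9.869 mg/L.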